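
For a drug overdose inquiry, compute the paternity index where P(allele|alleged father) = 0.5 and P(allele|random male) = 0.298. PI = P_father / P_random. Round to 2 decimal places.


Paternity Index calculation:
PI = P(allele|father) / P(allele|random)
PI = 0.5 / 0.298
PI = 1.68

1.68


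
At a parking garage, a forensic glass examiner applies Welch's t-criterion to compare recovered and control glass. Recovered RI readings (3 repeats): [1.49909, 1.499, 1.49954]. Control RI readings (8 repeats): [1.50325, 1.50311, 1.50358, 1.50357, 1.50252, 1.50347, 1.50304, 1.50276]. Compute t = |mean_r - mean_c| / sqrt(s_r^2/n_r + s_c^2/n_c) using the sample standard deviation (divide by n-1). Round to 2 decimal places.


Welch's t-criterion for glass RI comparison:
Recovered mean = sum / n_r = 4.49763 / 3 = 1.49921
Control mean = sum / n_c = 12.0253 / 8 = 1.5031625
Recovered sample variance s_r^2 = 8.37e-08
Control sample variance s_c^2 = 1.47879e-07
Welch SE (unpooled) = sqrt(s_r^2/n_r + s_c^2/n_c) = sqrt(2.79e-08 + 1.84848e-08) = sqrt(4.63848e-08) = 0.000215371
|mean_r - mean_c| = 0.0039525
t = 0.0039525 / 0.000215371 = 18.35

18.35


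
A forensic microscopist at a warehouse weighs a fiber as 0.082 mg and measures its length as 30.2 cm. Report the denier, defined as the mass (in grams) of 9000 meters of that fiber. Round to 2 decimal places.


Denier calculation:
Mass in grams = 0.082 mg / 1000 = 0.000082 g
Length in meters = 30.2 cm / 100 = 0.302 m
Linear density = mass / length = 0.000082 / 0.302 = 0.00027152 g/m
Denier = (g/m) * 9000 = 0.00027152 * 9000 = 2.44

2.44


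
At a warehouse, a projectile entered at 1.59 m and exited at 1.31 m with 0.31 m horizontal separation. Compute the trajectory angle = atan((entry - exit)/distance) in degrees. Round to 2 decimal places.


Bullet trajectory angle:
Height difference = 1.59 - 1.31 = 0.28 m
angle = atan(0.28 / 0.31)
angle = atan(0.903226)
angle = 42.09 degrees

42.09


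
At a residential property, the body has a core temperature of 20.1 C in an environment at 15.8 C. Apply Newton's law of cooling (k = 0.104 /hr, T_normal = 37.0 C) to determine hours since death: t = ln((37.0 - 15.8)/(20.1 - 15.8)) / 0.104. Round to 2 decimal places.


Using Newton's law of cooling:
t = ln((T_normal - T_ambient) / (T_body - T_ambient)) / k
T_normal - T_ambient = 21.2
T_body - T_ambient = 4.3
Ratio = 4.930233
ln(ratio) = 1.595386
t = 1.595386 / 0.104 = 15.34 hours

15.34


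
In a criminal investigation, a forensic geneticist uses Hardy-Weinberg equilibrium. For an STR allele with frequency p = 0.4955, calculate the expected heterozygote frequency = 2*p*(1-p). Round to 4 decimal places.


Hardy-Weinberg heterozygote frequency:
q = 1 - p = 1 - 0.4955 = 0.5045
2pq = 2 * 0.4955 * 0.5045 = 0.5000

0.5000


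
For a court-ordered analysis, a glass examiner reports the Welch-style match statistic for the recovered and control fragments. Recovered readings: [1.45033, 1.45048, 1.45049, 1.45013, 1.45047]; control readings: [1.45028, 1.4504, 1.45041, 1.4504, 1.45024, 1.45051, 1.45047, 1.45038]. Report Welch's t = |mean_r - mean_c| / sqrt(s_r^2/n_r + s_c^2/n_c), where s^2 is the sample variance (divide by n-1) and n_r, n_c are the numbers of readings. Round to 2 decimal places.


Welch's t-criterion for glass RI comparison:
Recovered mean = sum / n_r = 7.2519 / 5 = 1.45038
Control mean = sum / n_c = 11.60309 / 8 = 1.4503862
Recovered sample variance s_r^2 = 2.38e-08
Control sample variance s_c^2 = 7.99821e-09
Welch SE (unpooled) = sqrt(s_r^2/n_r + s_c^2/n_c) = sqrt(4.76e-09 + 9.99777e-10) = sqrt(5.75978e-09) = 7.58932e-05
|mean_r - mean_c| = 6.25e-06
t = 6.25e-06 / 7.58932e-05 = 0.08

0.08


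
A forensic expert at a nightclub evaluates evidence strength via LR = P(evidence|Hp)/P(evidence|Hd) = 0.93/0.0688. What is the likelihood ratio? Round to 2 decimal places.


Likelihood ratio calculation:
LR = P(E|Hp) / P(E|Hd)
LR = 0.93 / 0.0688
LR = 13.52

13.52


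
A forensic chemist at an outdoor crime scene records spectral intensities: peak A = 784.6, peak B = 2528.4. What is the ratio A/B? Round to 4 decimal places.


Spectral peak ratio:
Peak A = 784.6 counts
Peak B = 2528.4 counts
Ratio = 784.6 / 2528.4 = 0.3103

0.3103


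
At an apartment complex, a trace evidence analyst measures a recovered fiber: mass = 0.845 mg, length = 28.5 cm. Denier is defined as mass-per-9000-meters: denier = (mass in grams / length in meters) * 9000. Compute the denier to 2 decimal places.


Denier calculation:
Mass in grams = 0.845 mg / 1000 = 0.000845 g
Length in meters = 28.5 cm / 100 = 0.285 m
Linear density = mass / length = 0.000845 / 0.285 = 0.00296491 g/m
Denier = (g/m) * 9000 = 0.00296491 * 9000 = 26.68

26.68


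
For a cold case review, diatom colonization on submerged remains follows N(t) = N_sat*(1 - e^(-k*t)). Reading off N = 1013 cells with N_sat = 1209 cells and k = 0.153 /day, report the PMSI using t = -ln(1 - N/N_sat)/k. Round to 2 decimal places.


PMSI from diatom colonization curve:
N / N_sat = 1013 / 1209 = 0.837883
1 - N/N_sat = 0.162117
ln(1 - N/N_sat) = -1.819437
t = -ln(1 - N/N_sat) / k = -(-1.819437) / 0.153 = 11.89 days

11.89


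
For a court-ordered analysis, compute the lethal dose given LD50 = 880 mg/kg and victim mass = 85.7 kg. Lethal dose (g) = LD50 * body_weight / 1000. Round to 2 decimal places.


Lethal dose calculation:
Lethal dose = LD50 * body_weight / 1000
= 880 * 85.7 / 1000
= 75416 / 1000
= 75.42 g

75.42


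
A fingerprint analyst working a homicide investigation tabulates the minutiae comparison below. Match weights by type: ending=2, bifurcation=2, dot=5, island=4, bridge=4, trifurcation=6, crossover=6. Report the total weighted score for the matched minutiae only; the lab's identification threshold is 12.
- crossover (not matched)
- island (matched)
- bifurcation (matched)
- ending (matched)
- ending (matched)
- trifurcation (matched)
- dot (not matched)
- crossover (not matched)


Weighted minutiae match score:
  crossover: not matched, +0
  island: matched, +4 (running total 4)
  bifurcation: matched, +2 (running total 6)
  ending: matched, +2 (running total 8)
  ending: matched, +2 (running total 10)
  trifurcation: matched, +6 (running total 16)
  dot: not matched, +0
  crossover: not matched, +0
Total score = 16
Threshold = 12; verdict = identification

16


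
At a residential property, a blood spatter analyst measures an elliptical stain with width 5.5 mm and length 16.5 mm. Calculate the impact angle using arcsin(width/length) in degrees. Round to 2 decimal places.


Blood spatter impact angle calculation:
width / length = 5.5 / 16.5 = 0.333333
angle = arcsin(0.333333)
angle = 19.47 degrees

19.47


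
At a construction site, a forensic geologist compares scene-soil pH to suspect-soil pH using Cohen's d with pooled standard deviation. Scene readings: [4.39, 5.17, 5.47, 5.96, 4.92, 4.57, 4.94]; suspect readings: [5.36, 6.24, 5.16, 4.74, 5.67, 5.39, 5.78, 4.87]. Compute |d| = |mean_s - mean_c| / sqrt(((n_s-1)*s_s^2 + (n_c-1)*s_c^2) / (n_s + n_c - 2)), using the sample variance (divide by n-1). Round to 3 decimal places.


Pooled-variance Cohen's d for soil pH comparison:
Scene mean = 35.42 / 7 = 5.06
Suspect mean = 43.21 / 8 = 5.40125
Scene sample variance s_s^2 = 0.285533
Suspect sample variance s_c^2 = 0.24267
Pooled variance = ((n_s-1)*s_s^2 + (n_c-1)*s_c^2) / (n_s + n_c - 2) = 0.262453
Pooled SD = sqrt(0.262453) = 0.512302
Mean difference = -0.34125
|d| = |-0.34125| / 0.512302 = 0.666

0.666


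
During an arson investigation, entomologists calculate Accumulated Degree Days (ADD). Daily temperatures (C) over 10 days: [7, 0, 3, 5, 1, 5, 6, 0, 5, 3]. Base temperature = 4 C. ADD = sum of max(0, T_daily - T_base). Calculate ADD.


Computing ADD day by day:
Day 1: max(0, 7 - 4) = 3
Day 2: max(0, 0 - 4) = 0
Day 3: max(0, 3 - 4) = 0
Day 4: max(0, 5 - 4) = 1
Day 5: max(0, 1 - 4) = 0
Day 6: max(0, 5 - 4) = 1
Day 7: max(0, 6 - 4) = 2
Day 8: max(0, 0 - 4) = 0
Day 9: max(0, 5 - 4) = 1
Day 10: max(0, 3 - 4) = 0
Total ADD = 8

8


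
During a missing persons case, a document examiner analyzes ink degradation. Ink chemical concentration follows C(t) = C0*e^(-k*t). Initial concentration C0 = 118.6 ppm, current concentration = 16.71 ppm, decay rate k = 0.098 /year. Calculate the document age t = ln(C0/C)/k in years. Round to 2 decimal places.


Document age estimation:
C0/C = 118.6 / 16.71 = 7.097546
ln(C0/C) = 1.959749
t = 1.959749 / 0.098 = 20.00 years

20.00


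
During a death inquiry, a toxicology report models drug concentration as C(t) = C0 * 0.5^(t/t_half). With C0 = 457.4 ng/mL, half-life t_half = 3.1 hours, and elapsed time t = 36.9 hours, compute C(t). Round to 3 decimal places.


Drug concentration decay:
Number of half-lives = t / t_half = 36.9 / 3.1 = 11.903226
Decay factor = 0.5^11.903226 = 0.00026108
C(t) = 457.4 * 0.00026108 = 0.119 ng/mL

0.119


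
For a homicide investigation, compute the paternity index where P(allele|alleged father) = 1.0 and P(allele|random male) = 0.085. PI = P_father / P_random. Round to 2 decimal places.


Paternity Index calculation:
PI = P(allele|father) / P(allele|random)
PI = 1.0 / 0.085
PI = 11.76

11.76


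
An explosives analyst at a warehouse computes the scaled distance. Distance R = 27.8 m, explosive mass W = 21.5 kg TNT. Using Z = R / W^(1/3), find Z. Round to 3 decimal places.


Scaled distance calculation:
W^(1/3) = 21.5^(1/3) = 2.780649
Z = R / W^(1/3) = 27.8 / 2.780649
Z = 9.998 m/kg^(1/3)

9.998


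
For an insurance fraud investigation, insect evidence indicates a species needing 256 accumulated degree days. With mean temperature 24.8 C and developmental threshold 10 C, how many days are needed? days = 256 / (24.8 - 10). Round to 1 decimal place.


Insect development time:
Effective temperature = avg_temp - T_base = 24.8 - 10 = 14.8 C
Days = ADD / effective_temp = 256 / 14.8 = 17.3 days

17.3


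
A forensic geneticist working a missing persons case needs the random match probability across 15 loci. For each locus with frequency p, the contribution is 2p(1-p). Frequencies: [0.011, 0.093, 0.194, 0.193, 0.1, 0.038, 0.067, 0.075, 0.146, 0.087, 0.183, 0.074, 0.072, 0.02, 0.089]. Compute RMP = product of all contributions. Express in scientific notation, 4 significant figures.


Computing RMP for 15 loci:
Locus 1: 2 * 0.011 * 0.989 = 0.021758
Locus 2: 2 * 0.093 * 0.907 = 0.168702
Locus 3: 2 * 0.194 * 0.806 = 0.312728
Locus 4: 2 * 0.193 * 0.807 = 0.311502
Locus 5: 2 * 0.1 * 0.9 = 0.18
Locus 6: 2 * 0.038 * 0.962 = 0.073112
Locus 7: 2 * 0.067 * 0.933 = 0.125022
Locus 8: 2 * 0.075 * 0.925 = 0.13875
Locus 9: 2 * 0.146 * 0.854 = 0.249368
Locus 10: 2 * 0.087 * 0.913 = 0.158862
Locus 11: 2 * 0.183 * 0.817 = 0.299022
Locus 12: 2 * 0.074 * 0.926 = 0.137048
Locus 13: 2 * 0.072 * 0.928 = 0.133632
Locus 14: 2 * 0.02 * 0.98 = 0.0392
Locus 15: 2 * 0.089 * 0.911 = 0.162158
RMP = 1.126e-13

1.126e-13


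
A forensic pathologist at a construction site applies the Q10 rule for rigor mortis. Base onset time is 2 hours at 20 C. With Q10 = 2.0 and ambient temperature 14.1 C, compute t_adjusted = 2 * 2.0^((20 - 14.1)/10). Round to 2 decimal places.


Rigor mortis time adjustment:
Exponent = (T_ref - T_actual) / 10 = (20 - 14.1) / 10 = 0.59
Q10 factor = 2.0^0.59 = 1.50525
t_adjusted = 2 * 1.50525 = 3.01 hours

3.01


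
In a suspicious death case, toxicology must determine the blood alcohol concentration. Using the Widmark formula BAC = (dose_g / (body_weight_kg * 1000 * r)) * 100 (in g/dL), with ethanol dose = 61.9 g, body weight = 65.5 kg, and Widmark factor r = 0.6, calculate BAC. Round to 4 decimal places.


Applying the Widmark formula:
BAC = (dose_g / (body_wt * 1000 * r)) * 100
Denominator = 65.5 * 1000 * 0.6 = 39300
BAC = (61.9 / 39300) * 100
BAC = 0.1575 g/dL

0.1575


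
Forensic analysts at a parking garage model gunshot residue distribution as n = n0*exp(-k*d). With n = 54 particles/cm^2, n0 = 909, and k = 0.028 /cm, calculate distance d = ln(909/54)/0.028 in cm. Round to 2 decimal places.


GSR distance calculation:
n0/n = 909 / 54 = 16.833333
ln(n0/n) = 2.823361
d = 2.823361 / 0.028 = 100.83 cm

100.83


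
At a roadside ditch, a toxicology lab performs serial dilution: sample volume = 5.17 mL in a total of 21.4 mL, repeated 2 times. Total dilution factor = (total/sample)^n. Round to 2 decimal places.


Dilution factor calculation:
Single dilution = V_total / V_sample = 21.4 / 5.17 ≈ 4.139265
Number of dilutions = 2
Total DF = (21.4 / 5.17)^2 (full precision, rounded at the end) = 17.13

17.13


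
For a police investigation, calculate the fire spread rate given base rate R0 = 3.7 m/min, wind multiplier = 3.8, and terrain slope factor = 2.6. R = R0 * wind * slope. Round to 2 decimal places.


Fire spread rate calculation:
R = R0 * wind_factor * slope_factor
= 3.7 * 3.8 * 2.6
= 14.06 * 2.6
= 36.56 m/min

36.56


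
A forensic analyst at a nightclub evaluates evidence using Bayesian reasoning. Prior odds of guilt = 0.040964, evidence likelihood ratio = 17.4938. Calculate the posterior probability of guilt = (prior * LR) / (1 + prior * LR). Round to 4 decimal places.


Bayesian evidence evaluation:
Posterior odds = prior_odds * LR = 0.040964 * 17.4938 = 0.716616
Posterior probability = posterior_odds / (1 + posterior_odds)
= 0.716616 / (1 + 0.716616)
= 0.716616 / 1.716616
= 0.4175

0.4175


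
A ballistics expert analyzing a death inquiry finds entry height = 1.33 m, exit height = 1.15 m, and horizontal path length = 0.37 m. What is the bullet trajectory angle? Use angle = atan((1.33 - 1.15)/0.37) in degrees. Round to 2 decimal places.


Bullet trajectory angle:
Height difference = 1.33 - 1.15 = 0.18 m
angle = atan(0.18 / 0.37)
angle = atan(0.486486)
angle = 25.94 degrees

25.94


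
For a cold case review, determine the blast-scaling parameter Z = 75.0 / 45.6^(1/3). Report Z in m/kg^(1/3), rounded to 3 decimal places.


Scaled distance calculation:
W^(1/3) = 45.6^(1/3) = 3.572632
Z = R / W^(1/3) = 75.0 / 3.572632
Z = 20.993 m/kg^(1/3)

20.993


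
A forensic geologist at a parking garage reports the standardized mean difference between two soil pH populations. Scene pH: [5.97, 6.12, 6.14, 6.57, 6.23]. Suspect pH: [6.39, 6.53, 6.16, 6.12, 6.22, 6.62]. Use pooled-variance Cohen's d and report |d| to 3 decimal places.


Pooled-variance Cohen's d for soil pH comparison:
Scene mean = 31.03 / 5 = 6.206
Suspect mean = 38.04 / 6 = 6.34
Scene sample variance s_s^2 = 0.05013
Suspect sample variance s_c^2 = 0.04244
Pooled variance = ((n_s-1)*s_s^2 + (n_c-1)*s_c^2) / (n_s + n_c - 2) = 0.045858
Pooled SD = sqrt(0.045858) = 0.214145
Mean difference = -0.134
|d| = |-0.134| / 0.214145 = 0.626

0.626


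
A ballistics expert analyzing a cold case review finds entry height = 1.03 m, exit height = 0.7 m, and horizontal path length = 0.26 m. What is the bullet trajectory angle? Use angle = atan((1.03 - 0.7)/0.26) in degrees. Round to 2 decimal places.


Bullet trajectory angle:
Height difference = 1.03 - 0.7 = 0.33 m
angle = atan(0.33 / 0.26)
angle = atan(1.269231)
angle = 51.77 degrees

51.77


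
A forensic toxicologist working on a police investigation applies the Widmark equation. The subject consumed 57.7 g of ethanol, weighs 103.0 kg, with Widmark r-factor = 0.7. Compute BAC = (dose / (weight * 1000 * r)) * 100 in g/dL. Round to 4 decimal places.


Applying the Widmark formula:
BAC = (dose_g / (body_wt * 1000 * r)) * 100
Denominator = 103.0 * 1000 * 0.7 = 72100
BAC = (57.7 / 72100) * 100
BAC = 0.0800 g/dL

0.0800


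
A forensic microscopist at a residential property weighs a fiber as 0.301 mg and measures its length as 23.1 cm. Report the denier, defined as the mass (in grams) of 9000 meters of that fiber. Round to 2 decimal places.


Denier calculation:
Mass in grams = 0.301 mg / 1000 = 0.000301 g
Length in meters = 23.1 cm / 100 = 0.231 m
Linear density = mass / length = 0.000301 / 0.231 = 0.00130303 g/m
Denier = (g/m) * 9000 = 0.00130303 * 9000 = 11.73

11.73


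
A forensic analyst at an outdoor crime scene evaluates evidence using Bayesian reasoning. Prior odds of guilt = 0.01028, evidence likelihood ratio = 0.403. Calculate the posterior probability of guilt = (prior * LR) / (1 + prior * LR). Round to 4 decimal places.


Bayesian evidence evaluation:
Posterior odds = prior_odds * LR = 0.01028 * 0.403 = 0.00414284
Posterior probability = posterior_odds / (1 + posterior_odds)
= 0.00414284 / (1 + 0.00414284)
= 0.00414284 / 1.00414284
= 0.0041

0.0041


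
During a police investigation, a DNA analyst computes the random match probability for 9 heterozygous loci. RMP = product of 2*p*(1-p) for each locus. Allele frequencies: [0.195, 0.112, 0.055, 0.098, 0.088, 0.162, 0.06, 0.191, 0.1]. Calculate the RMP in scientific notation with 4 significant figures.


Computing RMP for 9 loci:
Locus 1: 2 * 0.195 * 0.805 = 0.31395
Locus 2: 2 * 0.112 * 0.888 = 0.198912
Locus 3: 2 * 0.055 * 0.945 = 0.10395
Locus 4: 2 * 0.098 * 0.902 = 0.176792
Locus 5: 2 * 0.088 * 0.912 = 0.160512
Locus 6: 2 * 0.162 * 0.838 = 0.271512
Locus 7: 2 * 0.06 * 0.94 = 0.1128
Locus 8: 2 * 0.191 * 0.809 = 0.309038
Locus 9: 2 * 0.1 * 0.9 = 0.18
RMP = 3.138e-07

3.138e-07


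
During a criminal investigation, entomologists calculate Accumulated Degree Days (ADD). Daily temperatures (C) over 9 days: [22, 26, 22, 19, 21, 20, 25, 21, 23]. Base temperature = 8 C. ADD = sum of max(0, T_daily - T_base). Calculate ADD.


Computing ADD day by day:
Day 1: max(0, 22 - 8) = 14
Day 2: max(0, 26 - 8) = 18
Day 3: max(0, 22 - 8) = 14
Day 4: max(0, 19 - 8) = 11
Day 5: max(0, 21 - 8) = 13
Day 6: max(0, 20 - 8) = 12
Day 7: max(0, 25 - 8) = 17
Day 8: max(0, 21 - 8) = 13
Day 9: max(0, 23 - 8) = 15
Total ADD = 127

127


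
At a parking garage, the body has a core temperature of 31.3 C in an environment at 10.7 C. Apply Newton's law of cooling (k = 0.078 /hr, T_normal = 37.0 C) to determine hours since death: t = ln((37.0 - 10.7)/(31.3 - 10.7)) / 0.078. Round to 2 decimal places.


Using Newton's law of cooling:
t = ln((T_normal - T_ambient) / (T_body - T_ambient)) / k
T_normal - T_ambient = 26.3
T_body - T_ambient = 20.6
Ratio = 1.276699
ln(ratio) = 0.244278
t = 0.244278 / 0.078 = 3.13 hours

3.13


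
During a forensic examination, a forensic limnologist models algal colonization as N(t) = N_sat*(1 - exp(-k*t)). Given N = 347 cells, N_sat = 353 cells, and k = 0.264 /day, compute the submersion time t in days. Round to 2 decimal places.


PMSI from diatom colonization curve:
N / N_sat = 347 / 353 = 0.983003
1 - N/N_sat = 0.016997
ln(1 - N/N_sat) = -4.074718
t = -ln(1 - N/N_sat) / k = -(-4.074718) / 0.264 = 15.43 days

15.43


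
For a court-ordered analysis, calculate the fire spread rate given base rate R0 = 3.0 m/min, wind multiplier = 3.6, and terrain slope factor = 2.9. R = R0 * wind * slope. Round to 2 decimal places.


Fire spread rate calculation:
R = R0 * wind_factor * slope_factor
= 3.0 * 3.6 * 2.9
= 10.8 * 2.9
= 31.32 m/min

31.32


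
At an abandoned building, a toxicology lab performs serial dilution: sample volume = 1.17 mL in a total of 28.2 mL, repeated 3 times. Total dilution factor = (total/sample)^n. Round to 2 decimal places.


Dilution factor calculation:
Single dilution = V_total / V_sample = 28.2 / 1.17 ≈ 24.102564
Number of dilutions = 3
Total DF = (28.2 / 1.17)^3 (full precision, rounded at the end) = 14001.99

14001.99


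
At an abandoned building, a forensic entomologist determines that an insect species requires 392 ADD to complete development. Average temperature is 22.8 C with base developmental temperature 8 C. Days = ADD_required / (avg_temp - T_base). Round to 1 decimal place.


Insect development time:
Effective temperature = avg_temp - T_base = 22.8 - 8 = 14.8 C
Days = ADD / effective_temp = 392 / 14.8 = 26.5 days

26.5


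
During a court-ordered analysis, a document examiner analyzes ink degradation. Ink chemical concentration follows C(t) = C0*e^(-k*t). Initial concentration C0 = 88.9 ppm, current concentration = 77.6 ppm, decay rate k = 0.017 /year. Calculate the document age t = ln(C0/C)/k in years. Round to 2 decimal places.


Document age estimation:
C0/C = 88.9 / 77.6 = 1.145619
ln(C0/C) = 0.135945
t = 0.135945 / 0.017 = 8.00 years

8.00


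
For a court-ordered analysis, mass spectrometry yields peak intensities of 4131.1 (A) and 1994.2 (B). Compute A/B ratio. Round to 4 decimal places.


Spectral peak ratio:
Peak A = 4131.1 counts
Peak B = 1994.2 counts
Ratio = 4131.1 / 1994.2 = 2.0716

2.0716


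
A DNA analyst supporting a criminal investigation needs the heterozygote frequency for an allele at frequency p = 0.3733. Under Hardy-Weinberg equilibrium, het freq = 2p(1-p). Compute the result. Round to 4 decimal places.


Hardy-Weinberg heterozygote frequency:
q = 1 - p = 1 - 0.3733 = 0.6267
2pq = 2 * 0.3733 * 0.6267 = 0.4679

0.4679


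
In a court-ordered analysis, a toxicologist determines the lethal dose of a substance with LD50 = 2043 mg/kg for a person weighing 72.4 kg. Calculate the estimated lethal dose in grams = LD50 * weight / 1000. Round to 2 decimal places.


Lethal dose calculation:
Lethal dose = LD50 * body_weight / 1000
= 2043 * 72.4 / 1000
= 147913.2 / 1000
= 147.91 g

147.91


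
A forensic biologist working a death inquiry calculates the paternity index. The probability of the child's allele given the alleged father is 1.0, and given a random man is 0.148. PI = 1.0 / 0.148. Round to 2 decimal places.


Paternity Index calculation:
PI = P(allele|father) / P(allele|random)
PI = 1.0 / 0.148
PI = 6.76

6.76


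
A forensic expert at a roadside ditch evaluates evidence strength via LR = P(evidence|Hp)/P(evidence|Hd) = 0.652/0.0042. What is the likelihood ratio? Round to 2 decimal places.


Likelihood ratio calculation:
LR = P(E|Hp) / P(E|Hd)
LR = 0.652 / 0.0042
LR = 155.24

155.24


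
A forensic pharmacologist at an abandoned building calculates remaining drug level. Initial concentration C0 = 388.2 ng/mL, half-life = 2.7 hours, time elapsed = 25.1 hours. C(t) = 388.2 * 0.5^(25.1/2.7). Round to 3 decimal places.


Drug concentration decay:
Number of half-lives = t / t_half = 25.1 / 2.7 = 9.296296
Decay factor = 0.5^9.296296 = 0.00159051
C(t) = 388.2 * 0.00159051 = 0.617 ng/mL

0.617


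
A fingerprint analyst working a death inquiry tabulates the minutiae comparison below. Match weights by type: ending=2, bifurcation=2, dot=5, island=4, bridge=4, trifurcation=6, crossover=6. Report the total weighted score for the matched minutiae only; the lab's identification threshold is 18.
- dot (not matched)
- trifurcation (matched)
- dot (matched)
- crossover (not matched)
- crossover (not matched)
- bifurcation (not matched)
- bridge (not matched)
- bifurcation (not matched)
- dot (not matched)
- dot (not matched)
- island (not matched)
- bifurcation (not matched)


Weighted minutiae match score:
  dot: not matched, +0
  trifurcation: matched, +6 (running total 6)
  dot: matched, +5 (running total 11)
  crossover: not matched, +0
  crossover: not matched, +0
  bifurcation: not matched, +0
  bridge: not matched, +0
  bifurcation: not matched, +0
  dot: not matched, +0
  dot: not matched, +0
  island: not matched, +0
  bifurcation: not matched, +0
Total score = 11
Threshold = 18; verdict = inconclusive

11


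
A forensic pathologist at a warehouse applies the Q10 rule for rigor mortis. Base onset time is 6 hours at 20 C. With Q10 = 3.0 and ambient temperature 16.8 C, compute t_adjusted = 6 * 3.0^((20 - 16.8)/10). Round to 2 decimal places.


Rigor mortis time adjustment:
Exponent = (T_ref - T_actual) / 10 = (20 - 16.8) / 10 = 0.32
Q10 factor = 3.0^0.32 = 1.42128
t_adjusted = 6 * 1.42128 = 8.53 hours

8.53


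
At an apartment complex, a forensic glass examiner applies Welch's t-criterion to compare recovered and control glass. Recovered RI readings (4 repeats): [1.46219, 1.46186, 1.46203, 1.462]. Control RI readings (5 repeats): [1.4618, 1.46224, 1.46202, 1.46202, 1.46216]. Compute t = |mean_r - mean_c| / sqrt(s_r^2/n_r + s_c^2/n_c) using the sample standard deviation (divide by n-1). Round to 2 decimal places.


Welch's t-criterion for glass RI comparison:
Recovered mean = sum / n_r = 5.84808 / 4 = 1.46202
Control mean = sum / n_c = 7.31024 / 5 = 1.462048
Recovered sample variance s_r^2 = 1.83333e-08
Control sample variance s_c^2 = 2.812e-08
Welch SE (unpooled) = sqrt(s_r^2/n_r + s_c^2/n_c) = sqrt(4.58333e-09 + 5.624e-09) = sqrt(1.02073e-08) = 0.000101031
|mean_r - mean_c| = 2.8e-05
t = 2.8e-05 / 0.000101031 = 0.28

0.28


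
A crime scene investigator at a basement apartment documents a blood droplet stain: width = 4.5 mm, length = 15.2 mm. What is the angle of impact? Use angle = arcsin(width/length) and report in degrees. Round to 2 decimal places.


Blood spatter impact angle calculation:
width / length = 4.5 / 15.2 = 0.296053
angle = arcsin(0.296053)
angle = 17.22 degrees

17.22


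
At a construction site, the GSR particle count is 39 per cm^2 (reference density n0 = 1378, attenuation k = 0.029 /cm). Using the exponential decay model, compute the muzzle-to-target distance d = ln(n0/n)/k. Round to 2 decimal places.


GSR distance calculation:
n0/n = 1378 / 39 = 35.333333
ln(n0/n) = 3.564827
d = 3.564827 / 0.029 = 122.93 cm

122.93


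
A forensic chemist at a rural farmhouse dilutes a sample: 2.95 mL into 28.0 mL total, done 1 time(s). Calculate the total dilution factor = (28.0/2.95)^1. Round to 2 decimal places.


Dilution factor calculation:
Single dilution = V_total / V_sample = 28.0 / 2.95 ≈ 9.491525
Number of dilutions = 1
Total DF = (28.0 / 2.95)^1 (full precision, rounded at the end) = 9.49

9.49


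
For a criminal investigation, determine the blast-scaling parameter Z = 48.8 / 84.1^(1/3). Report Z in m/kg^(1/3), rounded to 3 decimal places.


Scaled distance calculation:
W^(1/3) = 84.1^(1/3) = 4.381256
Z = R / W^(1/3) = 48.8 / 4.381256
Z = 11.138 m/kg^(1/3)

11.138


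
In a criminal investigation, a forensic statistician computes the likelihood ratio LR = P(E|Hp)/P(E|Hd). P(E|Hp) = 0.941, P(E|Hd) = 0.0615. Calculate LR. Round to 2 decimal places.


Likelihood ratio calculation:
LR = P(E|Hp) / P(E|Hd)
LR = 0.941 / 0.0615
LR = 15.30

15.30


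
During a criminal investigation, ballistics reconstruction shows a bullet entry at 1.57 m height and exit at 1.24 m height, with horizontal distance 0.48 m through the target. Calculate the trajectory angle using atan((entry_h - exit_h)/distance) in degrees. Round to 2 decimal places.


Bullet trajectory angle:
Height difference = 1.57 - 1.24 = 0.33 m
angle = atan(0.33 / 0.48)
angle = atan(0.6875)
angle = 34.51 degrees

34.51


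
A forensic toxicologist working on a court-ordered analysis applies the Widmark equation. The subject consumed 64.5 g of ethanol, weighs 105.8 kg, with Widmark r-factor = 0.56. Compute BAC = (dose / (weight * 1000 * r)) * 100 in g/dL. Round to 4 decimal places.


Applying the Widmark formula:
BAC = (dose_g / (body_wt * 1000 * r)) * 100
Denominator = 105.8 * 1000 * 0.56 = 59248
BAC = (64.5 / 59248) * 100
BAC = 0.1089 g/dL

0.1089


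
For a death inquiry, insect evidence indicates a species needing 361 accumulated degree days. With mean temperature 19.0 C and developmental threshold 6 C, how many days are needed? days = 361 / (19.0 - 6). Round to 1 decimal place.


Insect development time:
Effective temperature = avg_temp - T_base = 19.0 - 6 = 13.0 C
Days = ADD / effective_temp = 361 / 13.0 = 27.8 days

27.8


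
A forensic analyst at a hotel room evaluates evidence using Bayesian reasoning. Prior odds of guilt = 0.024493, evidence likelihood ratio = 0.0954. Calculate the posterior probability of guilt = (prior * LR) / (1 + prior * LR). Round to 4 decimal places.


Bayesian evidence evaluation:
Posterior odds = prior_odds * LR = 0.024493 * 0.0954 = 0.002336632
Posterior probability = posterior_odds / (1 + posterior_odds)
= 0.002336632 / (1 + 0.002336632)
= 0.002336632 / 1.002336632
= 0.0023

0.0023


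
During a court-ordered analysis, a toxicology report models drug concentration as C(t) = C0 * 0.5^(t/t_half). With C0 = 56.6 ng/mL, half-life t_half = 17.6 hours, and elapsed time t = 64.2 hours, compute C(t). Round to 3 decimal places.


Drug concentration decay:
Number of half-lives = t / t_half = 64.2 / 17.6 = 3.647727
Decay factor = 0.5^3.647727 = 0.07978564
C(t) = 56.6 * 0.07978564 = 4.516 ng/mL

4.516


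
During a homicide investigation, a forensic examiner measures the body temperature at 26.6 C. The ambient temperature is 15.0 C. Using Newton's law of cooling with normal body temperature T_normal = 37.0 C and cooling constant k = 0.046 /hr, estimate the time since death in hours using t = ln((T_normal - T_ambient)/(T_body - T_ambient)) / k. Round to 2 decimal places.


Using Newton's law of cooling:
t = ln((T_normal - T_ambient) / (T_body - T_ambient)) / k
T_normal - T_ambient = 22.0
T_body - T_ambient = 11.6
Ratio = 1.896552
ln(ratio) = 0.640038
t = 0.640038 / 0.046 = 13.91 hours

13.91


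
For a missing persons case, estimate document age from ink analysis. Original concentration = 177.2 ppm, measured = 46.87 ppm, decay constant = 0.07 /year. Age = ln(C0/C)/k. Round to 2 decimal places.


Document age estimation:
C0/C = 177.2 / 46.87 = 3.78067
ln(C0/C) = 1.329901
t = 1.329901 / 0.07 = 19.00 years

19.00


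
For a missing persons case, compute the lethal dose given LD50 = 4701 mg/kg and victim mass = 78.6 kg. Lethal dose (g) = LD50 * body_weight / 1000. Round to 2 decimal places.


Lethal dose calculation:
Lethal dose = LD50 * body_weight / 1000
= 4701 * 78.6 / 1000
= 369498.6 / 1000
= 369.50 g

369.50


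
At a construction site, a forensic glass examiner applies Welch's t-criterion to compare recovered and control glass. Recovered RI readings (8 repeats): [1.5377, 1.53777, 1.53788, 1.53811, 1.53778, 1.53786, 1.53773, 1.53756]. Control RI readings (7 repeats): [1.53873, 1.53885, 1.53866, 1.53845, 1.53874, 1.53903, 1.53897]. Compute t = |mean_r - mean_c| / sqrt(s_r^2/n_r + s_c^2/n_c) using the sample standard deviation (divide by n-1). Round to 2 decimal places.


Welch's t-criterion for glass RI comparison:
Recovered mean = sum / n_r = 12.30239 / 8 = 1.5377988
Control mean = sum / n_c = 10.77143 / 7 = 1.5387757
Recovered sample variance s_r^2 = 2.56982e-08
Control sample variance s_c^2 = 3.84619e-08
Welch SE (unpooled) = sqrt(s_r^2/n_r + s_c^2/n_c) = sqrt(3.21228e-09 + 5.49456e-09) = sqrt(8.70684e-09) = 9.33104e-05
|mean_r - mean_c| = 0.000976964
t = 0.000976964 / 9.33104e-05 = 10.47

10.47


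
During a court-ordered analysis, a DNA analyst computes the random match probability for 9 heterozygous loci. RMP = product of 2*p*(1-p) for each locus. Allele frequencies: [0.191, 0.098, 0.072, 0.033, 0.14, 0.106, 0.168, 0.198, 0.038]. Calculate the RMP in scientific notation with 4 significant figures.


Computing RMP for 9 loci:
Locus 1: 2 * 0.191 * 0.809 = 0.309038
Locus 2: 2 * 0.098 * 0.902 = 0.176792
Locus 3: 2 * 0.072 * 0.928 = 0.133632
Locus 4: 2 * 0.033 * 0.967 = 0.063822
Locus 5: 2 * 0.14 * 0.86 = 0.2408
Locus 6: 2 * 0.106 * 0.894 = 0.189528
Locus 7: 2 * 0.168 * 0.832 = 0.279552
Locus 8: 2 * 0.198 * 0.802 = 0.317592
Locus 9: 2 * 0.038 * 0.962 = 0.073112
RMP = 1.380e-07

1.380e-07


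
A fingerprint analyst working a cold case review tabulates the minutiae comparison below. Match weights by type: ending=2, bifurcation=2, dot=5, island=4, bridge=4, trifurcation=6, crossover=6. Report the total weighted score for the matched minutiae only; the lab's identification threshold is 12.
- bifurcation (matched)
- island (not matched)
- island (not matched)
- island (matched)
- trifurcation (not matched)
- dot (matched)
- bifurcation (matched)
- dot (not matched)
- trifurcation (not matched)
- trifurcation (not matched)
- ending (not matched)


Weighted minutiae match score:
  bifurcation: matched, +2 (running total 2)
  island: not matched, +0
  island: not matched, +0
  island: matched, +4 (running total 6)
  trifurcation: not matched, +0
  dot: matched, +5 (running total 11)
  bifurcation: matched, +2 (running total 13)
  dot: not matched, +0
  trifurcation: not matched, +0
  trifurcation: not matched, +0
  ending: not matched, +0
Total score = 13
Threshold = 12; verdict = identification

13


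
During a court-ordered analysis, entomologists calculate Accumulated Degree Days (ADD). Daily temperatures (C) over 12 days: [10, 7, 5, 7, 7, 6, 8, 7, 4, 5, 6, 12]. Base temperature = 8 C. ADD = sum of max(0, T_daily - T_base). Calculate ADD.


Computing ADD day by day:
Day 1: max(0, 10 - 8) = 2
Day 2: max(0, 7 - 8) = 0
Day 3: max(0, 5 - 8) = 0
Day 4: max(0, 7 - 8) = 0
Day 5: max(0, 7 - 8) = 0
Day 6: max(0, 6 - 8) = 0
Day 7: max(0, 8 - 8) = 0
Day 8: max(0, 7 - 8) = 0
Day 9: max(0, 4 - 8) = 0
Day 10: max(0, 5 - 8) = 0
Day 11: max(0, 6 - 8) = 0
Day 12: max(0, 12 - 8) = 4
Total ADD = 6

6


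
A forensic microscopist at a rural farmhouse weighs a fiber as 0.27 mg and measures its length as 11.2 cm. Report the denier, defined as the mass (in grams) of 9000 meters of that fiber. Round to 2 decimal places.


Denier calculation:
Mass in grams = 0.27 mg / 1000 = 0.00027 g
Length in meters = 11.2 cm / 100 = 0.112 m
Linear density = mass / length = 0.00027 / 0.112 = 0.00241071 g/m
Denier = (g/m) * 9000 = 0.00241071 * 9000 = 21.70

21.70


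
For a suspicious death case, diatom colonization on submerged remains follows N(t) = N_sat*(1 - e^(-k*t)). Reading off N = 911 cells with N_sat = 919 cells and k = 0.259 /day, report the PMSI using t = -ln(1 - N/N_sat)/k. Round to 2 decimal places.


PMSI from diatom colonization curve:
N / N_sat = 911 / 919 = 0.991295
1 - N/N_sat = 0.008705
ln(1 - N/N_sat) = -4.743858
t = -ln(1 - N/N_sat) / k = -(-4.743858) / 0.259 = 18.32 days

18.32


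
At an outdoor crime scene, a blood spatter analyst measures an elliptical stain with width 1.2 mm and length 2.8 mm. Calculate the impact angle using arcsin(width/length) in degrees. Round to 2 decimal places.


Blood spatter impact angle calculation:
width / length = 1.2 / 2.8 = 0.428571
angle = arcsin(0.428571)
angle = 25.38 degrees

25.38


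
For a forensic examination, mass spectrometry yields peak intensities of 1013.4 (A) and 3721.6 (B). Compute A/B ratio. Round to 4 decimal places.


Spectral peak ratio:
Peak A = 1013.4 counts
Peak B = 3721.6 counts
Ratio = 1013.4 / 3721.6 = 0.2723

0.2723


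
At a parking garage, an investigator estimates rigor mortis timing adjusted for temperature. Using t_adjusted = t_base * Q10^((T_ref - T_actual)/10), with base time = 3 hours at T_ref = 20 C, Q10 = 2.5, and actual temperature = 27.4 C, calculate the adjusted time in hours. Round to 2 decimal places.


Rigor mortis time adjustment:
Exponent = (T_ref - T_actual) / 10 = (20 - 27.4) / 10 = -0.74
Q10 factor = 2.5^-0.74 = 0.5076
t_adjusted = 3 * 0.5076 = 1.52 hours

1.52


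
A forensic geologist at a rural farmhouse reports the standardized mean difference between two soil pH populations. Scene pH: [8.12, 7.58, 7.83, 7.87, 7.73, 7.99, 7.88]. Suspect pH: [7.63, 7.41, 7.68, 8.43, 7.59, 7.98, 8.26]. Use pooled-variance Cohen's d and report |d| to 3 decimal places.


Pooled-variance Cohen's d for soil pH comparison:
Scene mean = 55 / 7 = 7.857143
Suspect mean = 54.98 / 7 = 7.854286
Scene sample variance s_s^2 = 0.03019
Suspect sample variance s_c^2 = 0.143295
Pooled variance = ((n_s-1)*s_s^2 + (n_c-1)*s_c^2) / (n_s + n_c - 2) = 0.086743
Pooled SD = sqrt(0.086743) = 0.294522
Mean difference = 0.002857
|d| = |0.002857| / 0.294522 = 0.010

0.010


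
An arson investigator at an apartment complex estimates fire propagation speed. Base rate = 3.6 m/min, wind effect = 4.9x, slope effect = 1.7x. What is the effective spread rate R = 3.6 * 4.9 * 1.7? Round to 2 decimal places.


Fire spread rate calculation:
R = R0 * wind_factor * slope_factor
= 3.6 * 4.9 * 1.7
= 17.64 * 1.7
= 29.99 m/min

29.99


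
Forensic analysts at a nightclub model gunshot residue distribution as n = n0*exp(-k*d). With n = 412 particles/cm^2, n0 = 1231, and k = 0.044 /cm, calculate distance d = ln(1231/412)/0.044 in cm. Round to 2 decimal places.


GSR distance calculation:
n0/n = 1231 / 412 = 2.987864
ln(n0/n) = 1.094559
d = 1.094559 / 0.044 = 24.88 cm

24.88


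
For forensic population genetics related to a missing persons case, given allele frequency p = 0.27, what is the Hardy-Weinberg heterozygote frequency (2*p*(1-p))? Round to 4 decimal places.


Hardy-Weinberg heterozygote frequency:
q = 1 - p = 1 - 0.27 = 0.73
2pq = 2 * 0.27 * 0.73 = 0.3942

0.3942


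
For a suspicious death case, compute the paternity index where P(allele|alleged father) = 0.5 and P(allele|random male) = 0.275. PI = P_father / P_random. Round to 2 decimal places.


Paternity Index calculation:
PI = P(allele|father) / P(allele|random)
PI = 0.5 / 0.275
PI = 1.82

1.82


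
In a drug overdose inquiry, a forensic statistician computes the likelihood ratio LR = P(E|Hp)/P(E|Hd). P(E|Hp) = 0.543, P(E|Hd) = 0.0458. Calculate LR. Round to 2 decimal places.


Likelihood ratio calculation:
LR = P(E|Hp) / P(E|Hd)
LR = 0.543 / 0.0458
LR = 11.86

11.86


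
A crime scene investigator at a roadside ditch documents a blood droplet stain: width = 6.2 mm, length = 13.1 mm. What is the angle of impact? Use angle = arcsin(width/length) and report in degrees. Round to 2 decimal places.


Blood spatter impact angle calculation:
width / length = 6.2 / 13.1 = 0.473282
angle = arcsin(0.473282)
angle = 28.25 degrees

28.25


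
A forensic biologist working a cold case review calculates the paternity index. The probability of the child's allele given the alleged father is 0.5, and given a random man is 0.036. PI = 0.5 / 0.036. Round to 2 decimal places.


Paternity Index calculation:
PI = P(allele|father) / P(allele|random)
PI = 0.5 / 0.036
PI = 13.89

13.89


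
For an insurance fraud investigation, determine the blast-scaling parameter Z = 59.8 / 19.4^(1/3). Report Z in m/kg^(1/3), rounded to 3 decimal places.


Scaled distance calculation:
W^(1/3) = 19.4^(1/3) = 2.686997
Z = R / W^(1/3) = 59.8 / 2.686997
Z = 22.255 m/kg^(1/3)

22.255


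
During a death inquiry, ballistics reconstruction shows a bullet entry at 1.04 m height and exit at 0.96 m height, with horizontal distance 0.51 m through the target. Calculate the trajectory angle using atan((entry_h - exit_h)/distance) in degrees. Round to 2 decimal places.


Bullet trajectory angle:
Height difference = 1.04 - 0.96 = 0.08 m
angle = atan(0.08 / 0.51)
angle = atan(0.156863)
angle = 8.91 degrees

8.91


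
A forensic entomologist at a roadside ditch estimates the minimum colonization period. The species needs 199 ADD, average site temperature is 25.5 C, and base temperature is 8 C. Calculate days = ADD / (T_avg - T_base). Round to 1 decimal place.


Insect development time:
Effective temperature = avg_temp - T_base = 25.5 - 8 = 17.5 C
Days = ADD / effective_temp = 199 / 17.5 = 11.4 days

11.4


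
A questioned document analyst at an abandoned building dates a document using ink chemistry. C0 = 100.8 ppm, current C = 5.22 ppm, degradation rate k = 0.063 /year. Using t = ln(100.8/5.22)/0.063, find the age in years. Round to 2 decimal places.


Document age estimation:
C0/C = 100.8 / 5.22 = 19.310345
ln(C0/C) = 2.960641
t = 2.960641 / 0.063 = 46.99 years

46.99


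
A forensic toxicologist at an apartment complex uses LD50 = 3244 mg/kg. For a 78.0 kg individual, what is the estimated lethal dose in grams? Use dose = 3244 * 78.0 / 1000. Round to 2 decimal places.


Lethal dose calculation:
Lethal dose = LD50 * body_weight / 1000
= 3244 * 78.0 / 1000
= 253032 / 1000
= 253.03 g

253.03


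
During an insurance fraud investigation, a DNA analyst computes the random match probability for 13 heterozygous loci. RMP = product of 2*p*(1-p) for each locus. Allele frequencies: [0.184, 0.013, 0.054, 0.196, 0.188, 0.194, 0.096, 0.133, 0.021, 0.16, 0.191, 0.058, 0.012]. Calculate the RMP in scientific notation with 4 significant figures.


Computing RMP for 13 loci:
Locus 1: 2 * 0.184 * 0.816 = 0.300288
Locus 2: 2 * 0.013 * 0.987 = 0.025662
Locus 3: 2 * 0.054 * 0.946 = 0.102168
Locus 4: 2 * 0.196 * 0.804 = 0.315168
Locus 5: 2 * 0.188 * 0.812 = 0.305312
Locus 6: 2 * 0.194 * 0.806 = 0.312728
Locus 7: 2 * 0.096 * 0.904 = 0.173568
Locus 8: 2 * 0.133 * 0.867 = 0.230622
Locus 9: 2 * 0.021 * 0.979 = 0.041118
Locus 10: 2 * 0.16 * 0.84 = 0.2688
Locus 11: 2 * 0.191 * 0.809 = 0.309038
Locus 12: 2 * 0.058 * 0.942 = 0.109272
Locus 13: 2 * 0.012 * 0.988 = 0.023712
RMP = 8.393e-12

8.393e-12
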